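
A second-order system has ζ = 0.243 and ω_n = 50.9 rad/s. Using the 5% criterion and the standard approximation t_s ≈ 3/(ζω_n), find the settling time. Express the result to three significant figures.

t_s ≈ 3/(ζω_n) = 3/(0.243 × 50.9) = 0.243 s.

t_s ≈ 0.243 s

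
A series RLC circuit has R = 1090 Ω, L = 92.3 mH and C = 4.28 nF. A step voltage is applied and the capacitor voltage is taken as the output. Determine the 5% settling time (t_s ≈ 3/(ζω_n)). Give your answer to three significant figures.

t_s ≈ 0.000508 s

For a series RLC circuit (capacitor voltage as output), ω_n = 1/√(LC) = 1/√(92.3 mH · 4.28 nF) = 50300 rad/s.
ζ = (R/2)·√(C/L) = (1090/2)·√(4.28 nF/92.3 mH) = 0.117.
t_s ≈ 3/(ζω_n) = 0.000508 s.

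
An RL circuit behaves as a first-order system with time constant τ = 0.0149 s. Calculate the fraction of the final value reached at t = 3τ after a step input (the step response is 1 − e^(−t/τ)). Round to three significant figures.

y(t)/y_∞ = 1 − e^(−t/τ) = 1 − e^(−3) = 1 − e^(−3.00) = 0.950.

y/y_∞ ≈ 0.950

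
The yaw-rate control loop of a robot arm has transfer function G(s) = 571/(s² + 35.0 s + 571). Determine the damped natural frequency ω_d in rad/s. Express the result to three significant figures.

ω_d ≈ 16.3 rad/s

ω_n = √571 = 23.9 rad/s; ζ = 35.0/(2·23.9) = 0.732.
ω_d = 23.9·√(1 − 0.732²) = 16.3 rad/s.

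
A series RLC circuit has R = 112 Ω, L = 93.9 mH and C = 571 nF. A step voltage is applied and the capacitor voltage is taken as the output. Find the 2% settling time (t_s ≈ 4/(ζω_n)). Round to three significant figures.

For a series RLC circuit (capacitor voltage as output), ω_n = 1/√(LC) = 1/√(93.9 mH · 571 nF) = 4320 rad/s.
ζ = (R/2)·√(C/L) = (112/2)·√(571 nF/93.9 mH) = 0.138.
t_s ≈ 4/(ζω_n) = 0.00671 s.

t_s ≈ 0.00671 s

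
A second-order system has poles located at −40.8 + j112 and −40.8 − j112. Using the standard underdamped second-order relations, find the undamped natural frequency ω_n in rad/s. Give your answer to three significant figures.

|pole| = ω_n = √(40.8² + 112²) = 119 rad/s; ζ = cos θ = σ/ω_n = 0.342.

ω_n ≈ 119 rad/s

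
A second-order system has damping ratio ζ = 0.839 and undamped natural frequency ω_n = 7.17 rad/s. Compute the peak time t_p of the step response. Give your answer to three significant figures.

The damped frequency is ω_d = ω_n√(1−ζ²) = 7.17·√(1−0.704) = 3.90 rad/s.
Peak time t_p = π/ω_d = π/3.90 = 0.805 s.

t_p ≈ 0.805 s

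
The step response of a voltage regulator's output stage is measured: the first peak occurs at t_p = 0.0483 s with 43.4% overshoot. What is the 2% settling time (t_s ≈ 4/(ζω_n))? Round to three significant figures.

t_s ≈ 0.231 s

ζ from %OS: ζ = |ln 0.434|/√(π²+ln²0.434) = 0.257.
t_p = π/ω_d ⇒ ω_d = 65.0 rad/s; then ω_n = ω_d/√(1−ζ²) = 67.3 rad/s.
t_s ≈ 4/(ζω_n) = 4/(0.257·67.3) = 0.231 s.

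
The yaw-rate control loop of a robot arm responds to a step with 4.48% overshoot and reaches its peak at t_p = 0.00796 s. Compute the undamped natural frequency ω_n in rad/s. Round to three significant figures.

The overshoot fixes ζ = −ln(OS)/√(π²+ln²(OS)) = 0.703.
From t_p = π/ω_d, ω_d = π/0.00796 = 395 rad/s, so ω_n = ω_d/√(1−ζ²) = 555 rad/s.

ω_n ≈ 555 rad/s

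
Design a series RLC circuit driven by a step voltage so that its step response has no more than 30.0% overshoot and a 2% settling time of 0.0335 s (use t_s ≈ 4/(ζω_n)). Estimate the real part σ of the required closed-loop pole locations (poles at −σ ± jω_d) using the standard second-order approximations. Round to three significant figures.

The settling-time spec alone fixes σ = ζω_n = 4/t_s = 4/0.0335 = 119.
(Overshoot then fixes ζ = 0.358 and hence ω_d = σ·√(1−ζ²)/ζ = 312 rad/s.)

σ ≈ 119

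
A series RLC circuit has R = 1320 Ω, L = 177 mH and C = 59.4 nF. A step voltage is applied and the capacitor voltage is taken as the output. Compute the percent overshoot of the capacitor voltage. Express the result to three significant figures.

For a series RLC circuit (capacitor voltage as output), ω_n = 1/√(LC) = 1/√(177 mH · 59.4 nF) = 9750 rad/s.
ζ = (R/2)·√(C/L) = (1320/2)·√(59.4 nF/177 mH) = 0.382.
Overshoot: exp(−π·0.382/√(1−0.382²)) = 0.273, i.e. 27.3%.

%OS ≈ 27.3%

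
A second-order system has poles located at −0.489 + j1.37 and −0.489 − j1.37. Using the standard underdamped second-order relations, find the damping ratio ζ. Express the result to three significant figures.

With σ = 0.489, ω_d = 1.37: ω_n = √(σ²+ω_d²) = 1.45 rad/s, ζ = σ/ω_n = 0.336.

ζ ≈ 0.336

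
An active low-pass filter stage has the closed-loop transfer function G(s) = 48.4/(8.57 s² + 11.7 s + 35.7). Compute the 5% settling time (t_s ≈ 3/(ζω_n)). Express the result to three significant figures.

Dividing through by 8.57: denominator becomes s² + 1.365 s + 4.166.
So ω_n = √4.166 = 2.04 rad/s and ζ = 1.365/(2·2.04) = 0.334.
t_s ≈ 3/(ζω_n) = 4.39 s.

t_s ≈ 4.39 s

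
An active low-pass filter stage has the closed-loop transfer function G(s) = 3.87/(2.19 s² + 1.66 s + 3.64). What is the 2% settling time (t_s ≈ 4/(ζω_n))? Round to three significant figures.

Dividing through by 2.19: denominator becomes s² + 0.7580 s + 1.662.
So ω_n = √1.662 = 1.29 rad/s and ζ = 0.7580/(2·1.29) = 0.294.
t_s ≈ 4/(ζω_n) = 10.6 s.

t_s ≈ 10.6 s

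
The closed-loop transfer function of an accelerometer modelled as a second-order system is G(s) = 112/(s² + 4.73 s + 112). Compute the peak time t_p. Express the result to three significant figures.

t_p ≈ 0.305 s

Matching coefficients with s² + 2ζω_n s + ω_n² gives ω_n² = 112 ⇒ ω_n = 10.6 rad/s, and ζ = 4.73/(2ω_n) = 0.223.
ω_d = 10.6·√(1 − 0.223²) = 10.3 rad/s. Then t_p = π/ω_d = 0.305 s.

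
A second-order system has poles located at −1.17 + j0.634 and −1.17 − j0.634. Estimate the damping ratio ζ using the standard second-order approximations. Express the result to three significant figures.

With σ = 1.17, ω_d = 0.634: ω_n = √(σ²+ω_d²) = 1.33 rad/s, ζ = σ/ω_n = 0.879.

ζ ≈ 0.879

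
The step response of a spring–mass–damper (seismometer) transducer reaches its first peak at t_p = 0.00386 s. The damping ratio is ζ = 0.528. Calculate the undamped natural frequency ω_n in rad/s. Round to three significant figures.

Peak time t_p = π/ω_d, so ω_d = π/t_p = π/0.00386 = 814 rad/s.
ω_n = ω_d/√(1−ζ²) = 814/√0.721 = 958 rad/s.

ω_n ≈ 958 rad/s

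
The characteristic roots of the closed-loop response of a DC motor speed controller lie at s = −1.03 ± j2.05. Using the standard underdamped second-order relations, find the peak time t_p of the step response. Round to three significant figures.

t_p = π/ω_d with ω_d = 2.05 (the imaginary part), so t_p = 1.53 s.

t_p ≈ 1.53 s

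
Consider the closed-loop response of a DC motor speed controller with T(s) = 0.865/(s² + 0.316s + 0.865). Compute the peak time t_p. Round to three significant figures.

Comparing the denominator to s² + 2ζω_n s + ω_n²: ω_n = √0.865 = 0.930 rad/s, and 2ζω_n = 0.316 so ζ = 0.316/(2·0.930) = 0.170.
ω_d = 0.930·√(1 − 0.170²) = 0.917 rad/s. Then t_p = π/ω_d = 3.43 s.

t_p ≈ 3.43 s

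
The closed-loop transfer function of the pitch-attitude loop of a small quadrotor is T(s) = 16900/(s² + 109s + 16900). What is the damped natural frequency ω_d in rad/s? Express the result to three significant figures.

Matching coefficients with s² + 2ζω_n s + ω_n² gives ω_n² = 16900 ⇒ ω_n = 130 rad/s, and ζ = 109/(2ω_n) = 0.419.
The damped frequency ω_d = ω_n√(1−ζ²) = 118 rad/s.

ω_d ≈ 118 rad/s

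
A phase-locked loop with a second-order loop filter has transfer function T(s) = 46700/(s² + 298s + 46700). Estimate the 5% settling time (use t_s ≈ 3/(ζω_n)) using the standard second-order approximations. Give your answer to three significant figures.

t_s ≈ 0.0201 s

Matching coefficients with s² + 2ζω_n s + ω_n² gives ω_n² = 46700 ⇒ ω_n = 216 rad/s, and ζ = 298/(2ω_n) = 0.689.
t_s ≈ 3/(ζω_n) = 3/(0.689·216) = 0.0201 s.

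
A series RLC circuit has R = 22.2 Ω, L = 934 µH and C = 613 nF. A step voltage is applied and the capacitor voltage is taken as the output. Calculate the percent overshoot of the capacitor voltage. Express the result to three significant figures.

For a series RLC circuit (capacitor voltage as output), ω_n = 1/√(LC) = 1/√(934 µH · 613 nF) = 41800 rad/s.
ζ = (R/2)·√(C/L) = (22.2/2)·√(613 nF/934 µH) = 0.284.
%OS = 100 e^{−πζ/√(1−ζ²)} with ζ = 0.284 gives 39.4%.

%OS ≈ 39.4%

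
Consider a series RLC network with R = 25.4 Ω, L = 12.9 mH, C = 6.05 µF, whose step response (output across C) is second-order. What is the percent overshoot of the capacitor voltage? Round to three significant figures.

For a series RLC circuit (capacitor voltage as output), ω_n = 1/√(LC) = 1/√(12.9 mH · 6.05 µF) = 3580 rad/s.
ζ = (R/2)·√(C/L) = (25.4/2)·√(6.05 µF/12.9 mH) = 0.275.
Overshoot: exp(−π·0.275/√(1−0.275²)) = 0.407, i.e. 40.7%.

%OS ≈ 40.7%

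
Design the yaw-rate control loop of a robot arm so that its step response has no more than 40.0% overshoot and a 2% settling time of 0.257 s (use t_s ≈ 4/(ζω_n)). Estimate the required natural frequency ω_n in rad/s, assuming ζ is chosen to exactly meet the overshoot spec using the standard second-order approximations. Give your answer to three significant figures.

ω_n ≈ 55.6 rad/s

ζ = −ln(OS)/√(π² + (ln OS)²). With OS = 0.400, ln OS = −0.9163 and ζ = 0.9163/3.272 = 0.280.
From t_s ≈ 4/(ζω_n): ω_n = 4/(ζ·t_s) = 4/(0.280·0.257) = 55.6 rad/s.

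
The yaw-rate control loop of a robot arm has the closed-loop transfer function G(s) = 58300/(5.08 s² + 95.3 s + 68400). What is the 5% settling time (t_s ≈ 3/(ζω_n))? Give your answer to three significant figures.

Dividing through by 5.08: denominator becomes s² + 18.76 s + 13460.
So ω_n = √13460 = 116 rad/s and ζ = 18.76/(2·116) = 0.0808.
t_s ≈ 3/(ζω_n) = 0.320 s.

t_s ≈ 0.320 s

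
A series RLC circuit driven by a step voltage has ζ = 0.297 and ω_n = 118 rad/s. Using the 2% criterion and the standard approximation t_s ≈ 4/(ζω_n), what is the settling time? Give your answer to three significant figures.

t_s ≈ 0.114 s

t_s ≈ 4/(ζω_n) = 4/(0.297 × 118) = 0.114 s.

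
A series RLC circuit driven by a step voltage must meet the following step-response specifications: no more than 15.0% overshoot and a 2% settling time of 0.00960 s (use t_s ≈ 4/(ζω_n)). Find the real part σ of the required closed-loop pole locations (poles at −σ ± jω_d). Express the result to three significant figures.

σ ≈ 417

The settling-time spec alone fixes σ = ζω_n = 4/t_s = 4/0.00960 = 417.
(Overshoot then fixes ζ = 0.517 and hence ω_d = σ·√(1−ζ²)/ζ = 690 rad/s.)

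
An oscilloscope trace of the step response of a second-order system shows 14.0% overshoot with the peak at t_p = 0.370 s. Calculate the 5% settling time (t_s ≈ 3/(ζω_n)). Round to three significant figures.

The overshoot fixes ζ = −ln(OS)/√(π²+ln²(OS)) = 0.531.
t_p = π/ω_d ⇒ ω_d = 8.49 rad/s; then ω_n = ω_d/√(1−ζ²) = 10.0 rad/s.
t_s ≈ 3/(ζω_n) = 3/(0.531·10.0) = 0.565 s.

t_s ≈ 0.565 s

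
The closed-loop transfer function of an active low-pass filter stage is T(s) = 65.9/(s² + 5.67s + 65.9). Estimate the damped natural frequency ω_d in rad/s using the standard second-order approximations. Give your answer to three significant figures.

Matching coefficients with s² + 2ζω_n s + ω_n² gives ω_n² = 65.9 ⇒ ω_n = 8.12 rad/s, and ζ = 5.67/(2ω_n) = 0.349.
ω_d = 8.12·√(1 − 0.349²) = 7.61 rad/s.

ω_d ≈ 7.61 rad/s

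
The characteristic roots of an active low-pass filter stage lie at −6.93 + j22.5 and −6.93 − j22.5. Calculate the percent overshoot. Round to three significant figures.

|pole| = ω_n = √(6.93² + 22.5²) = 23.5 rad/s; ζ = cos θ = σ/ω_n = 0.294.
Overshoot: exp(−π·0.294/√(1−0.294²)) = 0.380, i.e. 38.0%.

%OS ≈ 38.0%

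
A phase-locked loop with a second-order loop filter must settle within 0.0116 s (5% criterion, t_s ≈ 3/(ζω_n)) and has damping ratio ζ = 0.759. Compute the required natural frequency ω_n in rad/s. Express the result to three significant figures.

ω_n ≈ 341 rad/s

Rearranging t_s ≈ 3/(ζω_n) gives ω_n = 3/(ζ·t_s) = 3/(0.759 × 0.0116) = 341 rad/s.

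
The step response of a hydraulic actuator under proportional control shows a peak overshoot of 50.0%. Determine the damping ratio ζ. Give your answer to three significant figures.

ζ ≈ 0.215

ζ = −ln(OS)/√(π² + (ln OS)²). With OS = 0.500, ln OS = −0.6931 and ζ = 0.6931/3.217 = 0.215.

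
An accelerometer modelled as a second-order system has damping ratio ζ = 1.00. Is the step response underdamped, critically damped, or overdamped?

Since ζ = 1, the system is critically damped.

critically damped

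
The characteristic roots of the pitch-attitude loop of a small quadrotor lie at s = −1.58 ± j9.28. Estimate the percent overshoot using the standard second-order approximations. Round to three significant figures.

With σ = 1.58, ω_d = 9.28: ω_n = √(σ²+ω_d²) = 9.41 rad/s, ζ = σ/ω_n = 0.168.
Overshoot: exp(−π·0.168/√(1−0.168²)) = 0.586, i.e. 58.6%.

%OS ≈ 58.6%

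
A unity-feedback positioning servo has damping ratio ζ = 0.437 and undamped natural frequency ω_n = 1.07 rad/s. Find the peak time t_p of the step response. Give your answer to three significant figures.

The damped frequency is ω_d = ω_n√(1−ζ²) = 1.07·√(1−0.191) = 0.962 rad/s.
Peak time t_p = π/ω_d = π/0.962 = 3.26 s.

t_p ≈ 3.26 s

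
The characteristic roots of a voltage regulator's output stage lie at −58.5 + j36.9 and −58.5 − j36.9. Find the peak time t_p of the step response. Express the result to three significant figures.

t_p = π/ω_d with ω_d = 36.9 (the imaginary part), so t_p = 0.0851 s.

t_p ≈ 0.0851 s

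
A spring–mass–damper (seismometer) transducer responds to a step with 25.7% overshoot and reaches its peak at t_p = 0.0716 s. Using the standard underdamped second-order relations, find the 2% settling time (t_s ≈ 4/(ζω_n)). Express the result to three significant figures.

ζ from %OS: ζ = |ln 0.257|/√(π²+ln²0.257) = 0.397.
From t_p = π/ω_d, ω_d = π/0.0716 = 43.9 rad/s, so ω_n = ω_d/√(1−ζ²) = 47.8 rad/s.
t_s ≈ 4/(ζω_n) = 4/(0.397·47.8) = 0.211 s.

t_s ≈ 0.211 s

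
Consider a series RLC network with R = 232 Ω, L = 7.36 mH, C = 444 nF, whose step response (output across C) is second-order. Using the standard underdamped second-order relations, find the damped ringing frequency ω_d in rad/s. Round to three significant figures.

ω_d ≈ 7590 rad/s

For a series RLC circuit (capacitor voltage as output), ω_n = 1/√(LC) = 1/√(7.36 mH · 444 nF) = 17500 rad/s.
ζ = (R/2)·√(C/L) = (232/2)·√(444 nF/7.36 mH) = 0.901.
ω_d = 17500·√(1 − 0.901²) = 7590 rad/s.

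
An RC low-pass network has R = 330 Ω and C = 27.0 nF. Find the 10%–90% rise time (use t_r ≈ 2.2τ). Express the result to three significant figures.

τ = RC = 330 × 27.0 nF = 0.00000891 s.
t_r ≈ 2.2τ = 0.0000196 s.

t_r ≈ 0.0000196 s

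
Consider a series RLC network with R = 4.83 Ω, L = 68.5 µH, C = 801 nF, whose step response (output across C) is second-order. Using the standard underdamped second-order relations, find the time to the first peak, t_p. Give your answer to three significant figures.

t_p ≈ 0.0000241 s

For a series RLC circuit (capacitor voltage as output), ω_n = 1/√(LC) = 1/√(68.5 µH · 801 nF) = 135000 rad/s.
ζ = (R/2)·√(C/L) = (4.83/2)·√(801 nF/68.5 µH) = 0.261.
ω_d = ω_n√(1−ζ²) = 130000 rad/s. t_p = π/ω_d = 0.0000241 s.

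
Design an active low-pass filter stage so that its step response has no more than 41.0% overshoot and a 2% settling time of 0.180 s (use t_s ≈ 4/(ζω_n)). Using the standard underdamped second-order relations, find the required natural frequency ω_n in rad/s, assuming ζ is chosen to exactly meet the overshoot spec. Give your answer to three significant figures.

ζ = −ln(OS)/√(π² + (ln OS)²). With OS = 0.410, ln OS = −0.8916 and ζ = 0.8916/3.266 = 0.273.
Then ω_n = 4/(ζ t_s) = 4/(0.273 × 0.180) = 81.4 rad/s.

ω_n ≈ 81.4 rad/s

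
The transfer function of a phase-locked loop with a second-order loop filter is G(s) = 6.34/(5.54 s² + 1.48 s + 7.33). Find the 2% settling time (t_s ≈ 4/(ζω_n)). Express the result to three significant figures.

t_s ≈ 29.9 s

Dividing through by 5.54: denominator becomes s² + 0.2671 s + 1.323.
So ω_n = √1.323 = 1.15 rad/s and ζ = 0.2671/(2·1.15) = 0.116.
t_s ≈ 4/(ζω_n) = 29.9 s.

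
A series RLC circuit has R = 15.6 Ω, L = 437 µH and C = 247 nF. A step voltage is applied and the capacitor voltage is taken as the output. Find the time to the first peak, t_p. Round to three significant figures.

For a series RLC circuit (capacitor voltage as output), ω_n = 1/√(LC) = 1/√(437 µH · 247 nF) = 96300 rad/s.
ζ = (R/2)·√(C/L) = (15.6/2)·√(247 nF/437 µH) = 0.185.
The damped frequency ω_d = ω_n√(1−ζ²) = 94600 rad/s. t_p = π/ω_d = 0.0000332 s.

t_p ≈ 0.0000332 s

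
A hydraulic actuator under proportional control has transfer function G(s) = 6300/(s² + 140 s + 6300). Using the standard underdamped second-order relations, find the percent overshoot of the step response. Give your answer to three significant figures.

%OS ≈ 0.280%

Matching coefficients with s² + 2ζω_n s + ω_n² gives ω_n² = 6300 ⇒ ω_n = 79.4 rad/s, and ζ = 140/(2ω_n) = 0.882.
%OS = 100 e^{−πζ/√(1−ζ²)} with ζ = 0.882 gives 0.280%.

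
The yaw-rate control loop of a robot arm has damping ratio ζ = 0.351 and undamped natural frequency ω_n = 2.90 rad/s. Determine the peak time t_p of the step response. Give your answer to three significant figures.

t_p ≈ 1.16 s

The damped frequency is ω_d = ω_n√(1−ζ²) = 2.90·√(1−0.123) = 2.72 rad/s.
Peak time t_p = π/ω_d = π/2.72 = 1.16 s.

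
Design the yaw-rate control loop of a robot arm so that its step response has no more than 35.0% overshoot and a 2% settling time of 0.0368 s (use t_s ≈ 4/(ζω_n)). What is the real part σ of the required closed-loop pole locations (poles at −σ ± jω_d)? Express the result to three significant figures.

σ ≈ 109

The settling-time spec alone fixes σ = ζω_n = 4/t_s = 4/0.0368 = 109.
(Overshoot then fixes ζ = 0.317 and hence ω_d = σ·√(1−ζ²)/ζ = 325 rad/s.)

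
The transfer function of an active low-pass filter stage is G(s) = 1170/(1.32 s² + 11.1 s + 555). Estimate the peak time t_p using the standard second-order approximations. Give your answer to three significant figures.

t_p ≈ 0.157 s

Dividing through by 1.32: denominator becomes s² + 8.409 s + 420.5.
So ω_n = √420.5 = 20.5 rad/s and ζ = 8.409/(2·20.5) = 0.205.
ω_d = ω_n√(1−ζ²) = 20.1 rad/s. t_p = π/ω_d = 0.157 s.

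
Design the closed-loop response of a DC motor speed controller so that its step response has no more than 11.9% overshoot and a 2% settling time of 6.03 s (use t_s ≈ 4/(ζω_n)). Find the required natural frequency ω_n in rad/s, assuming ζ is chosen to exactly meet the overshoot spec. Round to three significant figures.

ω_n ≈ 1.18 rad/s

From %OS = 100·exp(−πζ/√(1−ζ²)), invert to get ζ = −ln(OS)/√(π² + ln²(OS)) with OS = 0.119.
−ln 0.119 = 2.129, so ζ = 2.129/√(π² + 4.531) = 0.561.
From t_s ≈ 4/(ζω_n): ω_n = 4/(ζ·t_s) = 4/(0.561·6.03) = 1.18 rad/s.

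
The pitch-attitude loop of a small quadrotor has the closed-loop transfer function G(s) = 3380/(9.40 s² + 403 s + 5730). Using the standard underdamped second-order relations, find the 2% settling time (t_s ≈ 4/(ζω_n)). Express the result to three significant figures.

Dividing through by 9.40: denominator becomes s² + 42.87 s + 609.6.
So ω_n = √609.6 = 24.7 rad/s and ζ = 42.87/(2·24.7) = 0.868.
t_s ≈ 4/(ζω_n) = 0.187 s.

t_s ≈ 0.187 s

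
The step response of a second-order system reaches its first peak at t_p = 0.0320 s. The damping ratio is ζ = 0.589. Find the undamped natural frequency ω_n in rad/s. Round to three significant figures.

Peak time t_p = π/ω_d, so ω_d = π/t_p = π/0.0320 = 98.2 rad/s.
ω_n = ω_d/√(1−ζ²) = 98.2/√0.653 = 121 rad/s.

ω_n ≈ 121 rad/s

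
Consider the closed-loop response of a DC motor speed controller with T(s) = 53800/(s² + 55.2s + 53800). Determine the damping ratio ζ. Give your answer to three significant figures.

ω_n = √53800 = 232 rad/s; ζ = 55.2/(2·232) = 0.119.

ζ ≈ 0.119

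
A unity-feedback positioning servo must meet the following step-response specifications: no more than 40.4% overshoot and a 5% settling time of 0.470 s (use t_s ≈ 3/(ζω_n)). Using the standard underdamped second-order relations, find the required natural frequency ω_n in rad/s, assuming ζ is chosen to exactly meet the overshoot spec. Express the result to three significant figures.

ω_n ≈ 23.0 rad/s

From %OS = 100·exp(−πζ/√(1−ζ²)), invert to get ζ = −ln(OS)/√(π² + ln²(OS)) with OS = 0.404.
−ln 0.404 = 0.9063, so ζ = 0.9063/√(π² + 0.8215) = 0.277.
From t_s ≈ 3/(ζω_n): ω_n = 3/(ζ·t_s) = 3/(0.277·0.470) = 23.0 rad/s.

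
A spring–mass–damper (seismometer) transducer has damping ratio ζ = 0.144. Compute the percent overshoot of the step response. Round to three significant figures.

%OS ≈ 63.3%

For an underdamped second-order system, %OS = 100·exp(−πζ/√(1−ζ²)).
πζ/√(1−ζ²) = π·0.144/√(1−0.0207) = 0.4572, so %OS = 100·e^(−0.4572) = 63.3%.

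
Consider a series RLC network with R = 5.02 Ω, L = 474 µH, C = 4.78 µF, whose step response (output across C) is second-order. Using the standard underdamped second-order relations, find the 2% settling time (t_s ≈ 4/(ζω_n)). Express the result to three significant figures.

t_s ≈ 0.000755 s

For a series RLC circuit (capacitor voltage as output), ω_n = 1/√(LC) = 1/√(474 µH · 4.78 µF) = 21000 rad/s.
ζ = (R/2)·√(C/L) = (5.02/2)·√(4.78 µF/474 µH) = 0.252.
t_s ≈ 4/(ζω_n) = 0.000755 s.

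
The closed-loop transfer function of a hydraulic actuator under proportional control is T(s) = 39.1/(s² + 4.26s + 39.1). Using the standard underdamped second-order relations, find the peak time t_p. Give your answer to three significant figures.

t_p ≈ 0.534 s

Comparing the denominator to s² + 2ζω_n s + ω_n²: ω_n = √39.1 = 6.25 rad/s, and 2ζω_n = 4.26 so ζ = 4.26/(2·6.25) = 0.341.
ω_d = ω_n√(1−ζ²) = 5.88 rad/s. Then t_p = π/ω_d = 0.534 s.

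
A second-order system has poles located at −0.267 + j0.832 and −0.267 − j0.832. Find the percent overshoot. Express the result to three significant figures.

%OS ≈ 36.5%

With σ = 0.267, ω_d = 0.832: ω_n = √(σ²+ω_d²) = 0.874 rad/s, ζ = σ/ω_n = 0.306.
Overshoot: exp(−π·0.306/√(1−0.306²)) = 0.365, i.e. 36.5%.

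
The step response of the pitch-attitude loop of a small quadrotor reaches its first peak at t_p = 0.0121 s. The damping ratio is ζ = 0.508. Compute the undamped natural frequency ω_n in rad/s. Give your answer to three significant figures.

ω_n ≈ 301 rad/s

Peak time t_p = π/ω_d, so ω_d = π/t_p = π/0.0121 = 260 rad/s.
ω_n = ω_d/√(1−ζ²) = 260/√0.742 = 301 rad/s.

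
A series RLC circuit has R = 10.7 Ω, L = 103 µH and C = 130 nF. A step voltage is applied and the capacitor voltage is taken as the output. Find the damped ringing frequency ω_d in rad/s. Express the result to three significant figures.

ω_d ≈ 268000 rad/s

For a series RLC circuit (capacitor voltage as output), ω_n = 1/√(LC) = 1/√(103 µH · 130 nF) = 273000 rad/s.
ζ = (R/2)·√(C/L) = (10.7/2)·√(130 nF/103 µH) = 0.190.
ω_d = ω_n√(1−ζ²) = 268000 rad/s.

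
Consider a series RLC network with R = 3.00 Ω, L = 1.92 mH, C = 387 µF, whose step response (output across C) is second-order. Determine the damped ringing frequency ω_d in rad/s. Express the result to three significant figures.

ω_d ≈ 858 rad/s

For a series RLC circuit (capacitor voltage as output), ω_n = 1/√(LC) = 1/√(1.92 mH · 387 µF) = 1160 rad/s.
ζ = (R/2)·√(C/L) = (3.00/2)·√(387 µF/1.92 mH) = 0.673.
The damped frequency ω_d = ω_n√(1−ζ²) = 858 rad/s.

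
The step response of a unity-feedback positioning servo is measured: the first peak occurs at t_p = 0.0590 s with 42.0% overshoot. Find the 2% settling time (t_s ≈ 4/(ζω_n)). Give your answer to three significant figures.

The overshoot fixes ζ = −ln(OS)/√(π²+ln²(OS)) = 0.266.
t_p = π/ω_d ⇒ ω_d = 53.2 rad/s; then ω_n = ω_d/√(1−ζ²) = 55.2 rad/s.
t_s ≈ 4/(ζω_n) = 4/(0.266·55.2) = 0.272 s.

t_s ≈ 0.272 s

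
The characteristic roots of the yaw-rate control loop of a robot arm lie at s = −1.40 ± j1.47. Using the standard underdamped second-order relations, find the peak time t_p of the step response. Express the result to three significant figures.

t_p = π/ω_d with ω_d = 1.47 (the imaginary part), so t_p = 2.14 s.

t_p ≈ 2.14 s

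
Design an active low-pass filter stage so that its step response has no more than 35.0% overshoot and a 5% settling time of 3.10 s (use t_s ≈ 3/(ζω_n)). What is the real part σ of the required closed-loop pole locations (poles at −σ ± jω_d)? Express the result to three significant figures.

The settling-time spec alone fixes σ = ζω_n = 3/t_s = 3/3.10 = 0.968.
(Overshoot then fixes ζ = 0.317 and hence ω_d = σ·√(1−ζ²)/ζ = 2.90 rad/s.)

σ ≈ 0.968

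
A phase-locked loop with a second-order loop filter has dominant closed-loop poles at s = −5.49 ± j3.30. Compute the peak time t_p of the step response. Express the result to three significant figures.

t_p = π/ω_d with ω_d = 3.30 (the imaginary part), so t_p = 0.952 s.

t_p ≈ 0.952 s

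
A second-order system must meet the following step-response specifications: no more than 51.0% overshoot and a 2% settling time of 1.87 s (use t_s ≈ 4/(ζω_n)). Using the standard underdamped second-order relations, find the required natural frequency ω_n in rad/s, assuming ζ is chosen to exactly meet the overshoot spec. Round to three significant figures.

ω_n ≈ 10.2 rad/s

ζ = −ln(OS)/√(π² + (ln OS)²). With OS = 0.510, ln OS = −0.6733 and ζ = 0.6733/3.213 = 0.210.
From t_s ≈ 4/(ζω_n): ω_n = 4/(ζ·t_s) = 4/(0.210·1.87) = 10.2 rad/s.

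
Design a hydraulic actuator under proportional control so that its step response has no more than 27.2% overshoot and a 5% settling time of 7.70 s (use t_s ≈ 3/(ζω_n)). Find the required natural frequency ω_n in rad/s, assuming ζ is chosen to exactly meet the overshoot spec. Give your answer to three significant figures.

From %OS = 100·exp(−πζ/√(1−ζ²)), invert to get ζ = −ln(OS)/√(π² + ln²(OS)) with OS = 0.272.
−ln 0.272 = 1.302, so ζ = 1.302/√(π² + 1.695) = 0.383.
From t_s ≈ 3/(ζω_n): ω_n = 3/(ζ·t_s) = 3/(0.383·7.70) = 1.02 rad/s.

ω_n ≈ 1.02 rad/s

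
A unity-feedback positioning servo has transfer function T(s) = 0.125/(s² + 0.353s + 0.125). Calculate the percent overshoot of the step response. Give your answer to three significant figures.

ω_n = √0.125 = 0.354 rad/s; ζ = 0.353/(2·0.354) = 0.499.
%OS = 100·exp(−πζ/√(1−ζ²)) = 16.4%.

%OS ≈ 16.4%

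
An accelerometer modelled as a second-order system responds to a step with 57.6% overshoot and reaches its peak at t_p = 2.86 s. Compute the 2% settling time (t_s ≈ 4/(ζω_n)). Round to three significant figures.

From the overshoot, ζ = −ln(OS)/√(π²+ln²(OS)) = 0.173.
From t_p = π/ω_d, ω_d = π/2.86 = 1.10 rad/s, so ω_n = ω_d/√(1−ζ²) = 1.12 rad/s.
t_s ≈ 4/(ζω_n) = 4/(0.173·1.12) = 20.7 s.

t_s ≈ 20.7 s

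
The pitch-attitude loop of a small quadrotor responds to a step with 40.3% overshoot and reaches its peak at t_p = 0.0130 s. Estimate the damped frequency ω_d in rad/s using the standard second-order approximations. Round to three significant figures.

t_p = π/ω_d, so ω_d = π/0.0130 = 242 rad/s.

ω_d ≈ 242 rad/s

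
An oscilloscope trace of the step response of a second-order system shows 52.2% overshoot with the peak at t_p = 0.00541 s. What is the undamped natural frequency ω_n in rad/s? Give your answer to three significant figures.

The overshoot fixes ζ = −ln(OS)/√(π²+ln²(OS)) = 0.203.
t_p = π/ω_d ⇒ ω_d = 581 rad/s; then ω_n = ω_d/√(1−ζ²) = 593 rad/s.

ω_n ≈ 593 rad/s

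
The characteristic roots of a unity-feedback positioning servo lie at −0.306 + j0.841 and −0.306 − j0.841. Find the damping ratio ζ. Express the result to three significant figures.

ζ ≈ 0.342

With σ = 0.306, ω_d = 0.841: ω_n = √(σ²+ω_d²) = 0.895 rad/s, ζ = σ/ω_n = 0.342.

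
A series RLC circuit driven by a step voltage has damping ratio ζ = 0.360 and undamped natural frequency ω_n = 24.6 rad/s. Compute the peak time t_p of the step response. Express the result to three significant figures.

t_p ≈ 0.137 s

The damped frequency is ω_d = ω_n√(1−ζ²) = 24.6·√(1−0.130) = 23.0 rad/s.
Peak time t_p = π/ω_d = π/23.0 = 0.137 s.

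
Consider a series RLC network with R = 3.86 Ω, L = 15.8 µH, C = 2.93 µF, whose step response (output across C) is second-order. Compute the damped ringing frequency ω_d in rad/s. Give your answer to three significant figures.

ω_d ≈ 81700 rad/s

For a series RLC circuit (capacitor voltage as output), ω_n = 1/√(LC) = 1/√(15.8 µH · 2.93 µF) = 147000 rad/s.
ζ = (R/2)·√(C/L) = (3.86/2)·√(2.93 µF/15.8 µH) = 0.831.
The damped frequency ω_d = ω_n√(1−ζ²) = 81700 rad/s.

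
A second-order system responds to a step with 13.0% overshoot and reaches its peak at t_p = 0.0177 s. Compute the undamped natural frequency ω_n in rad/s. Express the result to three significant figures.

ω_n ≈ 212 rad/s

ζ from %OS: ζ = |ln 0.130|/√(π²+ln²0.130) = 0.545.
From t_p = π/ω_d, ω_d = π/0.0177 = 177 rad/s, so ω_n = ω_d/√(1−ζ²) = 212 rad/s.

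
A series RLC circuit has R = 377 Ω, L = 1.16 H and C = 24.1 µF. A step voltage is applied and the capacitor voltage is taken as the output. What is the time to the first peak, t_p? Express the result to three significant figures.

t_p ≈ 0.0325 s

For a series RLC circuit (capacitor voltage as output), ω_n = 1/√(LC) = 1/√(1.16 H · 24.1 µF) = 189 rad/s.
ζ = (R/2)·√(C/L) = (377/2)·√(24.1 µF/1.16 H) = 0.859.
ω_d = ω_n√(1−ζ²) = 96.8 rad/s. t_p = π/ω_d = 0.0325 s.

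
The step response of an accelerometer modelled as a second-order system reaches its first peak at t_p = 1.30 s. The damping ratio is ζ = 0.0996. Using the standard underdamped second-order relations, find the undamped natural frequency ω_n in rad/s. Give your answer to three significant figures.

Peak time t_p = π/ω_d, so ω_d = π/t_p = π/1.30 = 2.42 rad/s.
ω_n = ω_d/√(1−ζ²) = 2.42/√0.990 = 2.43 rad/s.

ω_n ≈ 2.43 rad/s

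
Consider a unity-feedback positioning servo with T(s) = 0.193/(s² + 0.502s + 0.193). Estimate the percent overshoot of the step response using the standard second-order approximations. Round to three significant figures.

Matching coefficients with s² + 2ζω_n s + ω_n² gives ω_n² = 0.193 ⇒ ω_n = 0.439 rad/s, and ζ = 0.502/(2ω_n) = 0.571.
%OS = 100·exp(−πζ/√(1−ζ²)) = 11.2%.

%OS ≈ 11.2%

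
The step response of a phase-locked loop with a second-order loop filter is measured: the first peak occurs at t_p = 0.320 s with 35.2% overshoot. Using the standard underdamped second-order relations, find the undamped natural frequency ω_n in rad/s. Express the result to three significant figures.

From the overshoot, ζ = −ln(OS)/√(π²+ln²(OS)) = 0.315.
t_p = π/ω_d ⇒ ω_d = 9.82 rad/s; then ω_n = ω_d/√(1−ζ²) = 10.3 rad/s.

ω_n ≈ 10.3 rad/s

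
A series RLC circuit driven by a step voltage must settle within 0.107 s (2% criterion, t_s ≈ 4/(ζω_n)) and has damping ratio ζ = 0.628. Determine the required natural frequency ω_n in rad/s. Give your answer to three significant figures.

ω_n ≈ 59.5 rad/s

Rearranging t_s ≈ 4/(ζω_n) gives ω_n = 4/(ζ·t_s) = 4/(0.628 × 0.107) = 59.5 rad/s.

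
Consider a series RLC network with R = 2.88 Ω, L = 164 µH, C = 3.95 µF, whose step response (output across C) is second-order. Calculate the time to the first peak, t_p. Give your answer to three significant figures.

t_p ≈ 0.0000820 s

For a series RLC circuit (capacitor voltage as output), ω_n = 1/√(LC) = 1/√(164 µH · 3.95 µF) = 39300 rad/s.
ζ = (R/2)·√(C/L) = (2.88/2)·√(3.95 µF/164 µH) = 0.223.
ω_d = ω_n√(1−ζ²) = 38300 rad/s. t_p = π/ω_d = 0.0000820 s.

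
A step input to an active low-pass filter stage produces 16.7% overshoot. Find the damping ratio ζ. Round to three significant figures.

ζ ≈ 0.495

ζ = −ln(OS)/√(π² + (ln OS)²). With OS = 0.167, ln OS = −1.790 and ζ = 1.790/3.616 = 0.495.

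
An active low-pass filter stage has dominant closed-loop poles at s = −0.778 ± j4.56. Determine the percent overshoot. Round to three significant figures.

With σ = 0.778, ω_d = 4.56: ω_n = √(σ²+ω_d²) = 4.63 rad/s, ζ = σ/ω_n = 0.168.
%OS = 100 e^{−πζ/√(1−ζ²)} with ζ = 0.168 gives 58.5%.

%OS ≈ 58.5%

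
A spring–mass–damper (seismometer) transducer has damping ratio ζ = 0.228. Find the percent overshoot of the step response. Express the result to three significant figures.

For an underdamped second-order system, %OS = 100·exp(−πζ/√(1−ζ²)).
πζ/√(1−ζ²) = π·0.228/√(1−0.0520) = 0.7357, so %OS = 100·e^(−0.7357) = 47.9%.

%OS ≈ 47.9%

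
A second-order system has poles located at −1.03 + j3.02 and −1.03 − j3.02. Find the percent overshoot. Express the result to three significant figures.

|pole| = ω_n = √(1.03² + 3.02²) = 3.19 rad/s; ζ = cos θ = σ/ω_n = 0.323.
%OS = 100 e^{−πζ/√(1−ζ²)} with ζ = 0.323 gives 34.3%.

%OS ≈ 34.3%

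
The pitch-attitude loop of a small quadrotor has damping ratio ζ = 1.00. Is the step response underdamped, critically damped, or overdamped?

Since ζ = 1, the system is critically damped.

critically damped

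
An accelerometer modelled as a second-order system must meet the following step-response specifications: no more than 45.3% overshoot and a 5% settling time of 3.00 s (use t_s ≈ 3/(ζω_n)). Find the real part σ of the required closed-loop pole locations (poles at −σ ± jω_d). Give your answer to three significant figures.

σ ≈ 1.00

The settling-time spec alone fixes σ = ζω_n = 3/t_s = 3/3.00 = 1.00.
(Overshoot then fixes ζ = 0.244 and hence ω_d = σ·√(1−ζ²)/ζ = 3.97 rad/s.)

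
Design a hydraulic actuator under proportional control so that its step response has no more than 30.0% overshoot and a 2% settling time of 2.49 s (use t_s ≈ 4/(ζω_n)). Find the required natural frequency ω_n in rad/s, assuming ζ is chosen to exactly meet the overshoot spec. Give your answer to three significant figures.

Inverting the overshoot relation: ζ = |ln 0.300|/√(π² + ln²0.300) = 0.358.
From t_s ≈ 4/(ζω_n): ω_n = 4/(ζ·t_s) = 4/(0.358·2.49) = 4.49 rad/s.

ω_n ≈ 4.49 rad/s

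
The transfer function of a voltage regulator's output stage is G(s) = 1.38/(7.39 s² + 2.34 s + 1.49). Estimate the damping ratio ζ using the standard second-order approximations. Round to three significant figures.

ζ ≈ 0.353

Dividing through by 7.39: denominator becomes s² + 0.3166 s + 0.2016.
So ω_n = √0.2016 = 0.449 rad/s and ζ = 0.3166/(2·0.449) = 0.353.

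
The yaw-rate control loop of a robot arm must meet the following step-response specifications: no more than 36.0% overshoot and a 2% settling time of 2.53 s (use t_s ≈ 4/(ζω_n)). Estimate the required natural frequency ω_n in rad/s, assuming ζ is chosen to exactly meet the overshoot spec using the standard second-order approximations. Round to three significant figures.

From %OS = 100·exp(−πζ/√(1−ζ²)), invert to get ζ = −ln(OS)/√(π² + ln²(OS)) with OS = 0.360.
−ln 0.360 = 1.022, so ζ = 1.022/√(π² + 1.044) = 0.309.
Then ω_n = 4/(ζ t_s) = 4/(0.309 × 2.53) = 5.11 rad/s.

ω_n ≈ 5.11 rad/s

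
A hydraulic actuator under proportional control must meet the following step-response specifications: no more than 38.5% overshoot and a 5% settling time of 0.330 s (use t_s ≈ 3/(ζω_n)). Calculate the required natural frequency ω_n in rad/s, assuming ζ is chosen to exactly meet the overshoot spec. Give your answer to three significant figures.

From %OS = 100·exp(−πζ/√(1−ζ²)), invert to get ζ = −ln(OS)/√(π² + ln²(OS)) with OS = 0.385.
−ln 0.385 = 0.9545, so ζ = 0.9545/√(π² + 0.9111) = 0.291.
From t_s ≈ 3/(ζω_n): ω_n = 3/(ζ·t_s) = 3/(0.291·0.330) = 31.3 rad/s.

ω_n ≈ 31.3 rad/s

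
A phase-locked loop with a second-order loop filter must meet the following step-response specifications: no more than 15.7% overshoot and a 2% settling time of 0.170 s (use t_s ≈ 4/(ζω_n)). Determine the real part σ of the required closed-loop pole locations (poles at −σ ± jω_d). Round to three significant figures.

The settling-time spec alone fixes σ = ζω_n = 4/t_s = 4/0.170 = 23.5.
(Overshoot then fixes ζ = 0.508 and hence ω_d = σ·√(1−ζ²)/ζ = 39.9 rad/s.)

σ ≈ 23.5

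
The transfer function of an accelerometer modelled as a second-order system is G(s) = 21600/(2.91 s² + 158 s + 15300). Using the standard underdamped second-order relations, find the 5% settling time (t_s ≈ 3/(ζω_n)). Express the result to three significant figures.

t_s ≈ 0.111 s

Dividing through by 2.91: denominator becomes s² + 54.30 s + 5258.
So ω_n = √5258 = 72.5 rad/s and ζ = 54.30/(2·72.5) = 0.374.
t_s ≈ 3/(ζω_n) = 0.111 s.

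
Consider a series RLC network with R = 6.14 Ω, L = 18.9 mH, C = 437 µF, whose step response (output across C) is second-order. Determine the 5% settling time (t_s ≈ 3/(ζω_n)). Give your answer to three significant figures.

For a series RLC circuit (capacitor voltage as output), ω_n = 1/√(LC) = 1/√(18.9 mH · 437 µF) = 348 rad/s.
ζ = (R/2)·√(C/L) = (6.14/2)·√(437 µF/18.9 mH) = 0.467.
t_s ≈ 3/(ζω_n) = 0.0185 s.

t_s ≈ 0.0185 s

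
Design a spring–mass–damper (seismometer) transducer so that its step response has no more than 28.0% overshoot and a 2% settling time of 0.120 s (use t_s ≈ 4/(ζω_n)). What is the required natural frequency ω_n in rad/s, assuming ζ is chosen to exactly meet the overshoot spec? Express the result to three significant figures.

Inverting the overshoot relation: ζ = |ln 0.280|/√(π² + ln²0.280) = 0.376.
Then ω_n = 4/(ζ t_s) = 4/(0.376 × 0.120) = 88.8 rad/s.

ω_n ≈ 88.8 rad/s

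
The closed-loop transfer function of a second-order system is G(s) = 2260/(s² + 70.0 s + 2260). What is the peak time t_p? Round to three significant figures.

ω_n = √2260 = 47.5 rad/s; ζ = 70.0/(2·47.5) = 0.736.
The damped frequency ω_d = ω_n√(1−ζ²) = 32.2 rad/s. Then t_p = π/ω_d = 0.0977 s.

t_p ≈ 0.0977 s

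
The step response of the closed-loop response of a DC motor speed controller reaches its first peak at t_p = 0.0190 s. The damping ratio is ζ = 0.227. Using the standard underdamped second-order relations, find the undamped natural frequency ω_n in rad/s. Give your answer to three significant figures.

Peak time t_p = π/ω_d, so ω_d = π/t_p = π/0.0190 = 165 rad/s.
ω_n = ω_d/√(1−ζ²) = 165/√0.948 = 170 rad/s.

ω_n ≈ 170 rad/s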